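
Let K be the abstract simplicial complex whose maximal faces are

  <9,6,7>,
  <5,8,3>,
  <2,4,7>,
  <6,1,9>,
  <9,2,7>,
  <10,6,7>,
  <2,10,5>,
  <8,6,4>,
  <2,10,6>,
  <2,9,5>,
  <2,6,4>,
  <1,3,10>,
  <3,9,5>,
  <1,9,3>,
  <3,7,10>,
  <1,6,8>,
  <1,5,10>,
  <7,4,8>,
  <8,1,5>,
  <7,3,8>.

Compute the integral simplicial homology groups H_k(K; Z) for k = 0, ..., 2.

H_0 ≅ Z,  H_1 ≅ Z ⊕ Z/2Z,  H_2 = 0.

We work with the vertex ordering 1 < 2 < 3 < 4 < 5 < 6 < 7 < 8 < 9 < 10. The simplices of K, each written with vertices in increasing order, are:

  0-simplices (10): [1], [2], [3], [4], [5], [6], [7], [8], [9], [10]
  1-simplices (30): (30 of them)
  2-simplices (20): (20 of them)

so the chain groups are C_0 ≅ Z^10, C_1 ≅ Z^30, C_2 ≅ Z^20.

∂_1: C_1 → C_0 is given by ∂[p,q] = [q] − [p]. For instance
  ∂[1,10] = [10] − [1].
The 10×30 boundary matrix has rank 9 and Smith normal form diag(1,1,1,1,1,1,1,1,1).

The boundary map ∂_2: C_2 → C_1 acts by ∂[p,q,r] = [q,r] − [p,r] + [p,q]. For instance
  ∂[2,4,7] = [4,7] − [2,7] + [2,4],
  ∂[6,7,10] = [7,10] − [6,10] + [6,7].
The 30×20 boundary matrix has rank 20 and Smith normal form diag(1,1,1,1,1,1,1,1,1,1,1,1,1,1,1,1,1,1,1,2).

From H_k ≅ ker(∂_k) / im(∂_{k+1}) we obtain:

  H_0: rank C_0 − rank ∂_1 = 10 − 9 = 1, and the invariant factors of ∂_1 are all 1, so H_0 ≅ Z.
  H_1: rank ker ∂_1 − rank ∂_2 = (30 − 9) − 20 = 1, and ∂_2 has invariant factor 2 > 1, so H_1 ≅ Z ⊕ Z/2Z.
  H_2: rank ker ∂_2 − rank ∂_3 = (20 − 20) − 0 = 0, and there is no ∂_3, so H_2 ≅ 0.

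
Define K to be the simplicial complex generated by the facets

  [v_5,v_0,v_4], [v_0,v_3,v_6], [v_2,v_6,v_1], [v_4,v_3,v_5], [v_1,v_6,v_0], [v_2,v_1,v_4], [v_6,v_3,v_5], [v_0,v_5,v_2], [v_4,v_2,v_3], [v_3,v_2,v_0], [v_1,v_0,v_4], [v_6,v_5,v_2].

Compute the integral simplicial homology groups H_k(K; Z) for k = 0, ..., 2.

H_0 = Z,  H_1 = Z/2,  H_2 = 0.

Take the total order v_0 < v_1 < v_2 < v_3 < v_4 < v_5 < v_6 on the vertex set. Then K (dimension 2) consists of the simplices:

  0-simplices (7): [v_0], [v_1], [v_2], [v_3], [v_4], [v_5], [v_6]
  1-simplices (18): (18 of them)
  2-simplices (12): (12 of them)

giving chain groups C_0 ≅ Z^7, C_1 ≅ Z^18, C_2 ≅ Z^12.

Boundary ∂_1: C_1 → C_0 maps an edge to its endpoints' difference, ∂[p,q] = q − p. For instance
  ∂[v_1,v_2] = [v_2] − [v_1].
The 7×18 boundary matrix has rank 6 and Smith normal form diag(1,1,1,1,1,1).

The boundary map ∂_2: C_2 → C_1 acts by ∂[p,q,r] = [q,r] − [p,r] + [p,q]. For instance
  ∂[v_0,v_2,v_5] = [v_2,v_5] − [v_0,v_5] + [v_0,v_2],
  ∂[v_0,v_4,v_5] = [v_4,v_5] − [v_0,v_5] + [v_0,v_4].
As a 18×12 matrix over Z this has rank 12, with invariant factors (1,1,1,1,1,1,1,1,1,1,1,2).

From H_k ≅ ker(∂_k) / im(∂_{k+1}) we obtain:

  H_0: rank C_0 − rank ∂_1 = 7 − 6 = 1, and the invariant factors of ∂_1 are all 1, so H_0 = Z.
  H_1: rank ker ∂_1 − rank ∂_2 = (18 − 6) − 12 = 0, and ∂_2 has invariant factor 2 > 1, so H_1 = Z/2.
  H_2: rank ker ∂_2 − rank ∂_3 = (12 − 12) − 0 = 0, and there is no ∂_3, so H_2 = 0.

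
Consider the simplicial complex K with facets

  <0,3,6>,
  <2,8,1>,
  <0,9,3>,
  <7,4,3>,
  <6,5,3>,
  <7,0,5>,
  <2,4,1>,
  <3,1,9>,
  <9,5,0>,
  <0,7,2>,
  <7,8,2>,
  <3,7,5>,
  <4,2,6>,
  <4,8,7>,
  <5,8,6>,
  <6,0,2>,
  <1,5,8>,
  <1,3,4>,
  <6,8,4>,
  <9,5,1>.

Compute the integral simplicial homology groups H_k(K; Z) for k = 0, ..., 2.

H_0 = Z,  H_1 = Z ⊕ Z/2Z,  H_2 = 0.

We work with the vertex ordering 0 < 1 < 2 < 3 < 4 < 5 < 6 < 7 < 8 < 9. The simplices of K, each written with vertices in increasing order, are:

  0-simplices (10): [0], [1], [2], [3], [4], [5], [6], [7], [8], [9]
  1-simplices (30): (30 of them)
  2-simplices (20): (20 of them)

so the chain groups are C_0 ≅ Z^10, C_1 ≅ Z^30, C_2 ≅ Z^20.

Boundary ∂_1: C_1 → C_0 maps an edge to its endpoints' difference, ∂[p,q] = q − p. For instance
  ∂[1,5] = [5] − [1].
The 10×30 boundary matrix has rank 9 and Smith normal form diag(1,1,1,1,1,1,1,1,1).

∂_2: C_2 → C_1 acts by ∂[p,q,r] = [q,r] − [p,r] + [p,q]. For instance
  ∂[2,7,8] = [7,8] − [2,8] + [2,7],
  ∂[0,3,9] = [3,9] − [0,9] + [0,3].
The resulting 30×20 matrix has rank 20, and its Smith normal form has invariant factors (1,1,1,1,1,1,1,1,1,1,1,1,1,1,1,1,1,1,1,2).

From H_k ≅ ker(∂_k) / im(∂_{k+1}) we obtain:

  H_0: rank C_0 − rank ∂_1 = 10 − 9 = 1, and the invariant factors of ∂_1 are all 1, so H_0 ≅ Z.
  H_1: rank ker ∂_1 − rank ∂_2 = (30 − 9) − 20 = 1, and ∂_2 has invariant factor 2 > 1, so H_1 ≅ Z ⊕ Z/2Z.
  H_2: rank ker ∂_2 − rank ∂_3 = (20 − 20) − 0 = 0, and there is no ∂_3, so H_2 ≅ 0.

As a check, the Euler characteristic is 10 − 30 + 20 = 0, which agrees with 1 − 1 + 0 = 0.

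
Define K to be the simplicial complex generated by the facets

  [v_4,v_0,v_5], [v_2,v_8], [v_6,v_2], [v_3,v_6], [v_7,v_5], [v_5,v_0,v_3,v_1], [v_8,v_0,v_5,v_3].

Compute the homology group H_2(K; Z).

Fix the vertex order v_0 < v_1 < v_2 < v_3 < v_4 < v_5 < v_6 < v_7 < v_8 and write every simplex with vertices in increasing order. Then dim K = 3 and the simplices of K are:

  0-simplices (9): [v_0], [v_1], [v_2], [v_3], [v_4], [v_5], [v_6], [v_7], [v_8]
  1-simplices (15): (15 of them)
  2-simplices (8): [v_0,v_1,v_3], [v_0,v_1,v_5], [v_0,v_3,v_5], [v_0,v_3,v_8], [v_0,v_4,v_5], [v_0,v_5,v_8], [v_1,v_3,v_5], [v_3,v_5,v_8]
  3-simplices (2): [v_0,v_1,v_3,v_5], [v_0,v_3,v_5,v_8]

giving chain groups C_0 ≅ Z^9, C_1 ≅ Z^15, C_2 ≅ Z^8, C_3 ≅ Z^2.

∂_1: C_1 → C_0 is given by ∂[p,q] = [q] − [p]. For instance
  ∂[v_1,v_3] = [v_3] − [v_1].
The 9×15 boundary matrix has rank 8 and Smith normal form diag(1,1,1,1,1,1,1,1).

∂_2: C_2 → C_1 maps a triangle to the signed sum of its edges. For instance
  ∂[v_0,v_3,v_8] = [v_3,v_8] − [v_0,v_8] + [v_0,v_3],
  ∂[v_1,v_3,v_5] = [v_3,v_5] − [v_1,v_5] + [v_1,v_3].
This gives a 15×8 integer matrix of rank 6; reducing to Smith normal form yields diagonal entries (1,1,1,1,1,1).

Boundary ∂_3: C_3 → C_2 sends each 3-simplex σ to the alternating sum Σ_i (−1)^i (σ with its i-th vertex removed). For instance
  ∂[v_0,v_3,v_5,v_8] = [v_3,v_5,v_8] − [v_0,v_5,v_8] + [v_0,v_3,v_8] − [v_0,v_3,v_5],
  ∂[v_0,v_1,v_3,v_5] = [v_1,v_3,v_5] − [v_0,v_3,v_5] + [v_0,v_1,v_5] − [v_0,v_1,v_3].
This gives a 8×2 integer matrix of rank 2; reducing to Smith normal form yields diagonal entries (1,1).

Now H_k = ker ∂_k / im ∂_{k+1}, so:

  H_2: rank ker ∂_2 − rank ∂_3 = (8 − 6) − 2 = 0, and the invariant factors of ∂_3 are all 1, so H_2 ≅ 0.

H_2 ≅ 0.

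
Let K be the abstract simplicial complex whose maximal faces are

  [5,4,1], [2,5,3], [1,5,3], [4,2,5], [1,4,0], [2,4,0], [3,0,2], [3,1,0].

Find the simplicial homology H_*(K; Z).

H_0 = Z,  H_1 = 0,  H_2 = Z.

K has 6 vertices, 12 edges, 8 triangles.
rank ∂_0 = 0, rank ∂_1 = 5 ⇒ b_0 = 6 − 0 − 5 = 1; all invariant factors of ∂_1 are 1 so no torsion. So H_0 = Z.
rank ∂_1 = 5, rank ∂_2 = 7 ⇒ b_1 = 12 − 5 − 7 = 0; all invariant factors of ∂_2 are 1 so no torsion. So H_1 = 0.
rank ∂_2 = 7, rank ∂_3 = 0 ⇒ b_2 = 8 − 7 − 0 = 1. So H_2 = Z.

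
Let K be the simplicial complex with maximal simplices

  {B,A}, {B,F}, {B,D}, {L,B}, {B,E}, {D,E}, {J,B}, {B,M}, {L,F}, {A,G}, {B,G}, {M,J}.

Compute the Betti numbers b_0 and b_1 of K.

b_0 = 1, b_1 = 4.

We work with the vertex ordering A < B < D < E < F < G < J < L < M. The simplices of K, each written with vertices in increasing order, are:

  0-simplices (9): A, B, D, E, F, G, J, L, M
  1-simplices (12): AB, AG, BD, BE, BF, BG, BJ, BL, BM, DE, FL, JM

Hence C_0 ≅ Z^9, C_1 ≅ Z^12.

∂_1: C_1 → C_0 sends each edge [p,q] (with p < q) to q − p. For instance
  ∂BL = L − B.
As a 9×12 matrix over Z this has rank 8, with invariant factors (1,1,1,1,1,1,1,1).

Reading off H_k = ker ∂_k / im ∂_{k+1}:

  H_0: rank C_0 − rank ∂_1 = 9 − 8 = 1, and the invariant factors of ∂_1 are all 1, so H_0 = Z.
  H_1: rank ker ∂_1 − rank ∂_2 = (12 − 8) − 0 = 4, and there is no ∂_2, so H_1 = Z^4.

(K is a triangulation of a wedge of 4 circles.)

Hence the Betti numbers are b_0 = 1, b_1 = 4.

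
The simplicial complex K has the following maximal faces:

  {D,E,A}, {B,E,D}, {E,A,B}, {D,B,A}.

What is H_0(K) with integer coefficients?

H_0 ≅ Z.

K has 4 vertices, 6 edges, 4 triangles.
rank ∂_0 = 0, rank ∂_1 = 3 ⇒ b_0 = 4 − 0 − 3 = 1; all invariant factors of ∂_1 are 1 so no torsion. So H_0 ≅ Z.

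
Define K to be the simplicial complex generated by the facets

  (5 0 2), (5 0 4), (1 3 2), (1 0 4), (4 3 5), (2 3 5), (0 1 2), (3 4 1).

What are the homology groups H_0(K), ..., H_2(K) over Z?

K has 6 vertices, 12 edges, 8 triangles.
rank ∂_0 = 0, rank ∂_1 = 5 ⇒ b_0 = 6 − 0 − 5 = 1; all invariant factors of ∂_1 are 1 so no torsion. So H_0 = Z.
rank ∂_1 = 5, rank ∂_2 = 7 ⇒ b_1 = 12 − 5 − 7 = 0; all invariant factors of ∂_2 are 1 so no torsion. So H_1 = 0.
rank ∂_2 = 7, rank ∂_3 = 0 ⇒ b_2 = 8 − 7 − 0 = 1. So H_2 = Z.

H_0 = Z,  H_1 = 0,  H_2 = Z.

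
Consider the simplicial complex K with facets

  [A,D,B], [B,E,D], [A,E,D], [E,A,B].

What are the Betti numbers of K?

b_0 = 1, b_1 = 0, b_2 = 1.

Take the total order A < B < D < E on the vertex set. Then K (dimension 2) consists of the simplices:

  0-simplices (4): A, B, D, E
  1-simplices (6): AB, AD, AE, BD, BE, DE
  2-simplices (4): ABD, ABE, ADE, BDE

giving chain groups C_0 ≅ Z^4, C_1 ≅ Z^6, C_2 ≅ Z^4.

Boundary ∂_1: C_1 → C_0 sends each edge [p,q] (with p < q) to q − p. For instance
  ∂DE = E − D.
This gives a 4×6 integer matrix of rank 3; reducing to Smith normal form yields diagonal entries (1,1,1).

The boundary map ∂_2: C_2 → C_1 sends each 2-simplex [p,q,r] to [q,r] − [p,r] + [p,q]. For instance
  ∂ABD = BD − AD + AB,
  ∂ADE = DE − AE + AD.
As a 6×4 matrix over Z this has rank 3, with invariant factors (1,1,1).

Computing H_k = (kernel of ∂_k) / (image of ∂_{k+1}):

  H_0: rank C_0 − rank ∂_1 = 4 − 3 = 1, and the invariant factors of ∂_1 are all 1, so H_0 ≅ Z.
  H_1: rank ker ∂_1 − rank ∂_2 = (6 − 3) − 3 = 0, and the invariant factors of ∂_2 are all 1, so H_1 ≅ 0.
  H_2: rank ker ∂_2 − rank ∂_3 = (4 − 3) − 0 = 1, and there is no ∂_3, so H_2 ≅ Z.

As a check, the Euler characteristic is 4 − 6 + 4 = 2, which agrees with 1 − 0 + 1 = 2.

Hence the Betti numbers are b_0 = 1, b_1 = 0, b_2 = 1.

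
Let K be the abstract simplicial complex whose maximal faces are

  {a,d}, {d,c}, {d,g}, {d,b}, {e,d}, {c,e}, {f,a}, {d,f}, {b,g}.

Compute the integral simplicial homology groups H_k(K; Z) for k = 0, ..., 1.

H_0 = Z,  H_1 = Z^3.

Order the vertices as a < b < c < d < e < f < g. Listing each simplex with vertices in this order, K has dimension 1 with simplices:

  0-simplices (7): a, b, c, d, e, f, g
  1-simplices (9): ad, af, bd, bg, cd, ce, de, df, dg

Hence C_0 ≅ Z^7, C_1 ≅ Z^9.

Boundary ∂_1: C_1 → C_0 maps an edge to its endpoints' difference, ∂[p,q] = q − p. For instance
  ∂ad = d − a.
The resulting 7×9 matrix has rank 6, and its Smith normal form has invariant factors (1,1,1,1,1,1).

Computing H_k = (kernel of ∂_k) / (image of ∂_{k+1}):

  H_0: rank C_0 − rank ∂_1 = 7 − 6 = 1, and the invariant factors of ∂_1 are all 1, so H_0 ≅ Z.
  H_1: rank ker ∂_1 − rank ∂_2 = (9 − 6) − 0 = 3, and there is no ∂_2, so H_1 ≅ Z^3.

As a check, the Euler characteristic is 7 − 9 = -2, which agrees with 1 − 3 = -2.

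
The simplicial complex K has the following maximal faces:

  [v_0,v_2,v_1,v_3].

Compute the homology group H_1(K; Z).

K has 4 vertices, 6 edges, 4 triangles, 1 3-simplex.
rank ∂_1 = 3, rank ∂_2 = 3 ⇒ b_1 = 6 − 3 − 3 = 0; all invariant factors of ∂_2 are 1 so no torsion. So H_1 = 0.

H_1 = 0.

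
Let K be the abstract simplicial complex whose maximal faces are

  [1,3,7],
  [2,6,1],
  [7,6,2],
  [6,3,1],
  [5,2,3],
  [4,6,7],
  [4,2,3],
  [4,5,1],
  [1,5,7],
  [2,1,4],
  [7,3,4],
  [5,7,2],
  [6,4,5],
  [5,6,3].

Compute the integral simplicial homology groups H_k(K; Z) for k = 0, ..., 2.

H_0 = Z,  H_1 = Z^2,  H_2 = Z.

We work with the vertex ordering 1 < 2 < 3 < 4 < 5 < 6 < 7. The simplices of K, each written with vertices in increasing order, are:

  0-simplices (7): [1], [2], [3], [4], [5], [6], [7]
  1-simplices (21): [1,2], [1,3], [1,4], [1,5], [1,6], [1,7], [2,3], [2,4], [2,5], [2,6], [2,7], [3,4], [3,5], [3,6], [3,7], [4,5], [4,6], [4,7], [5,6], [5,7], [6,7]
  2-simplices (14): [1,2,4], [1,2,6], [1,3,6], [1,3,7], [1,4,5], [1,5,7], [2,3,4], [2,3,5], [2,5,7], [2,6,7], [3,4,7], [3,5,6], [4,5,6], [4,6,7]

Hence C_0 ≅ Z^7, C_1 ≅ Z^21, C_2 ≅ Z^14.

The boundary map ∂_1: C_1 → C_0 is given by ∂[p,q] = [q] − [p]. For instance
  ∂[6,7] = [7] − [6].
This gives a 7×21 integer matrix of rank 6; reducing to Smith normal form yields diagonal entries (1,1,1,1,1,1).

Boundary ∂_2: C_2 → C_1 maps a triangle to the signed sum of its edges. For instance
  ∂[1,3,6] = [3,6] − [1,6] + [1,3],
  ∂[1,2,6] = [2,6] − [1,6] + [1,2].
The resulting 21×14 matrix has rank 13, and its Smith normal form has invariant factors (1,1,1,1,1,1,1,1,1,1,1,1,1).

Computing H_k = (kernel of ∂_k) / (image of ∂_{k+1}):

  H_0: rank C_0 − rank ∂_1 = 7 − 6 = 1, and the invariant factors of ∂_1 are all 1, so H_0 = Z.
  H_1: rank ker ∂_1 − rank ∂_2 = (21 − 6) − 13 = 2, and the invariant factors of ∂_2 are all 1, so H_1 = Z^2.
  H_2: rank ker ∂_2 − rank ∂_3 = (14 − 13) − 0 = 1, and there is no ∂_3, so H_2 = Z.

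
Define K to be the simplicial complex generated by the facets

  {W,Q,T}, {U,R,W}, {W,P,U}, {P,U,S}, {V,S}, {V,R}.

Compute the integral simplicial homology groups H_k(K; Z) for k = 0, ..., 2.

Fix the vertex order P < Q < R < S < T < U < V < W and write every simplex with vertices in increasing order. Then dim K = 2 and the simplices of K are:

  0-simplices (8): P, Q, R, S, T, U, V, W
  1-simplices (12): PS, PU, PW, QT, QW, RU, RV, RW, SU, SV, TW, UW
  2-simplices (4): PSU, PUW, QTW, RUW

so the chain groups are C_0 ≅ Z^8, C_1 ≅ Z^12, C_2 ≅ Z^4.

∂_1: C_1 → C_0 maps an edge to its endpoints' difference, ∂[p,q] = q − p. For instance
  ∂UW = W − U.
This gives a 8×12 integer matrix of rank 7; reducing to Smith normal form yields diagonal entries (1,1,1,1,1,1,1).

∂_2: C_2 → C_1 maps a triangle to the signed sum of its edges. For instance
  ∂RUW = UW − RW + RU,
  ∂QTW = TW − QW + QT.
This gives a 12×4 integer matrix of rank 4; reducing to Smith normal form yields diagonal entries (1,1,1,1).

Reading off H_k = ker ∂_k / im ∂_{k+1}:

  H_0: rank C_0 − rank ∂_1 = 8 − 7 = 1, and the invariant factors of ∂_1 are all 1, so H_0 ≅ Z.
  H_1: rank ker ∂_1 − rank ∂_2 = (12 − 7) − 4 = 1, and the invariant factors of ∂_2 are all 1, so H_1 ≅ Z.
  H_2: rank ker ∂_2 − rank ∂_3 = (4 − 4) − 0 = 0, and there is no ∂_3, so H_2 ≅ 0.

As a check, the Euler characteristic is 8 − 12 + 4 = 0, which agrees with 1 − 1 + 0 = 0.

H_0 ≅ Z,  H_1 ≅ Z,  H_2 = 0.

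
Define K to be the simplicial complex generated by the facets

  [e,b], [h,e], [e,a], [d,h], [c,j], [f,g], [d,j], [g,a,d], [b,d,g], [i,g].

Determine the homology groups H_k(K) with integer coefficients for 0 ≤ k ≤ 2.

H_0 ≅ Z,  H_1 ≅ Z^2,  H_2 = 0.

K has 10 vertices, 13 edges, 2 triangles.
rank ∂_0 = 0, rank ∂_1 = 9 ⇒ b_0 = 10 − 0 − 9 = 1; all invariant factors of ∂_1 are 1 so no torsion. So H_0 ≅ Z.
rank ∂_1 = 9, rank ∂_2 = 2 ⇒ b_1 = 13 − 9 − 2 = 2; all invariant factors of ∂_2 are 1 so no torsion. So H_1 ≅ Z^2.
rank ∂_2 = 2, rank ∂_3 = 0 ⇒ b_2 = 2 − 2 − 0 = 0. So H_2 ≅ 0.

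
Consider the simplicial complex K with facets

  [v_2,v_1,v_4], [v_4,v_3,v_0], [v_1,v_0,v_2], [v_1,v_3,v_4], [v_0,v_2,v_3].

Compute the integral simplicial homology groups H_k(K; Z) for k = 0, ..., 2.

H_0 ≅ Z,  H_1 ≅ Z,  H_2 = 0.

K has 5 vertices, 10 edges, 5 triangles.
rank ∂_0 = 0, rank ∂_1 = 4 ⇒ b_0 = 5 − 0 − 4 = 1; all invariant factors of ∂_1 are 1 so no torsion. So H_0 = Z.
rank ∂_1 = 4, rank ∂_2 = 5 ⇒ b_1 = 10 − 4 − 5 = 1; all invariant factors of ∂_2 are 1 so no torsion. So H_1 = Z.
rank ∂_2 = 5, rank ∂_3 = 0 ⇒ b_2 = 5 − 5 − 0 = 0. So H_2 = 0.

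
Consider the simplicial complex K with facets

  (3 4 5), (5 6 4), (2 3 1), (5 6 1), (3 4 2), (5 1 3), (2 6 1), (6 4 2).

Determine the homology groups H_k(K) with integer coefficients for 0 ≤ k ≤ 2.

H_0 = Z,  H_1 = 0,  H_2 = Z.

K has 6 vertices, 12 edges, 8 triangles.
rank ∂_0 = 0, rank ∂_1 = 5 ⇒ b_0 = 6 − 0 − 5 = 1; all invariant factors of ∂_1 are 1 so no torsion. So H_0 ≅ Z.
rank ∂_1 = 5, rank ∂_2 = 7 ⇒ b_1 = 12 − 5 − 7 = 0; all invariant factors of ∂_2 are 1 so no torsion. So H_1 ≅ 0.
rank ∂_2 = 7, rank ∂_3 = 0 ⇒ b_2 = 8 − 7 − 0 = 1. So H_2 ≅ Z.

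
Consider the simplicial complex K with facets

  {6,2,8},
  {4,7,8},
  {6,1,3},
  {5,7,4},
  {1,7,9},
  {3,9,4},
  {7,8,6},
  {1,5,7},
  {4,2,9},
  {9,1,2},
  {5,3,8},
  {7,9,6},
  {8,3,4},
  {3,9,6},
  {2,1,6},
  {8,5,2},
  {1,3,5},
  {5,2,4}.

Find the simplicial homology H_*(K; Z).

Fix the vertex order 1 < 2 < 3 < 4 < 5 < 6 < 7 < 8 < 9 and write every simplex with vertices in increasing order. Then dim K = 2 and the simplices of K are:

  0-simplices (9): [1], [2], [3], [4], [5], [6], [7], [8], [9]
  1-simplices (27): (27 of them)
  2-simplices (18): [1,2,6], [1,2,9], [1,3,5], [1,3,6], [1,5,7], [1,7,9], [2,4,5], [2,4,9], [2,5,8], [2,6,8], [3,4,8], [3,4,9], [3,5,8], [3,6,9], [4,5,7], [4,7,8], [6,7,8], [6,7,9]

Hence C_0 ≅ Z^9, C_1 ≅ Z^27, C_2 ≅ Z^18.

Boundary ∂_1: C_1 → C_0 sends each edge [p,q] (with p < q) to q − p. For instance
  ∂[3,5] = [5] − [3].
This gives a 9×27 integer matrix of rank 8; reducing to Smith normal form yields diagonal entries (1,1,1,1,1,1,1,1).

Boundary ∂_2: C_2 → C_1 acts by ∂[p,q,r] = [q,r] − [p,r] + [p,q]. For instance
  ∂[2,6,8] = [6,8] − [2,8] + [2,6],
  ∂[1,7,9] = [7,9] − [1,9] + [1,7].
As a 27×18 matrix over Z this has rank 18, with invariant factors (1,1,1,1,1,1,1,1,1,1,1,1,1,1,1,1,1,2).

Computing H_k = (kernel of ∂_k) / (image of ∂_{k+1}):

  H_0: rank C_0 − rank ∂_1 = 9 − 8 = 1, and the invariant factors of ∂_1 are all 1, so H_0 ≅ Z.
  H_1: rank ker ∂_1 − rank ∂_2 = (27 − 8) − 18 = 1, and ∂_2 has invariant factor 2 > 1, so H_1 ≅ Z ⊕ Z/2.
  H_2: rank ker ∂_2 − rank ∂_3 = (18 − 18) − 0 = 0, and there is no ∂_3, so H_2 ≅ 0.

As a check, the Euler characteristic is 9 − 27 + 18 = 0, which agrees with 1 − 1 + 0 = 0.

H_0 ≅ Z,  H_1 ≅ Z ⊕ Z/2,  H_2 = 0.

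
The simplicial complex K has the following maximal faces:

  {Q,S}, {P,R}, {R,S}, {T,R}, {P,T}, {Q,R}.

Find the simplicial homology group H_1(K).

H_1 = Z^2.

Fix the vertex order P < Q < R < S < T and write every simplex with vertices in increasing order. Then dim K = 1 and the simplices of K are:

  0-simplices (5): P, Q, R, S, T
  1-simplices (6): PR, PT, QR, QS, RS, RT

so the chain groups are C_0 ≅ Z^5, C_1 ≅ Z^6.

The boundary map ∂_1: C_1 → C_0 is given by ∂[p,q] = [q] − [p]. For instance
  ∂QR = R − Q.
The 5×6 boundary matrix has rank 4 and Smith normal form diag(1,1,1,1).

Computing H_k = (kernel of ∂_k) / (image of ∂_{k+1}):

  H_1: rank ker ∂_1 − rank ∂_2 = (6 − 4) − 0 = 2, and there is no ∂_2, so H_1 = Z^2.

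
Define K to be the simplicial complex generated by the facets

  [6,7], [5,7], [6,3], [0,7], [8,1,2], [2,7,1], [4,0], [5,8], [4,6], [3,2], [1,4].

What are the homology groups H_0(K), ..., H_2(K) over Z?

H_0 = Z,  H_1 = Z^4,  H_2 = 0.

Fix the vertex order 0 < 1 < 2 < 3 < 4 < 5 < 6 < 7 < 8 and write every simplex with vertices in increasing order. Then dim K = 2 and the simplices of K are:

  0-simplices (9): [0], [1], [2], [3], [4], [5], [6], [7], [8]
  1-simplices (14): [0,4], [0,7], [1,2], [1,4], [1,7], [1,8], [2,3], [2,7], [2,8], [3,6], [4,6], [5,7], [5,8], [6,7]
  2-simplices (2): [1,2,7], [1,2,8]

so the chain groups are C_0 ≅ Z^9, C_1 ≅ Z^14, C_2 ≅ Z^2.

∂_1: C_1 → C_0 sends each edge [p,q] (with p < q) to q − p. For instance
  ∂[0,4] = [4] − [0].
The 9×14 boundary matrix has rank 8 and Smith normal form diag(1,1,1,1,1,1,1,1).

∂_2: C_2 → C_1 acts by ∂[p,q,r] = [q,r] − [p,r] + [p,q]. For instance
  ∂[1,2,7] = [2,7] − [1,7] + [1,2],
  ∂[1,2,8] = [2,8] − [1,8] + [1,2].
As a 14×2 matrix over Z this has rank 2, with invariant factors (1,1).

From H_k ≅ ker(∂_k) / im(∂_{k+1}) we obtain:

  H_0: rank C_0 − rank ∂_1 = 9 − 8 = 1, and the invariant factors of ∂_1 are all 1, so H_0 ≅ Z.
  H_1: rank ker ∂_1 − rank ∂_2 = (14 − 8) − 2 = 4, and the invariant factors of ∂_2 are all 1, so H_1 ≅ Z^4.
  H_2: rank ker ∂_2 − rank ∂_3 = (2 − 2) − 0 = 0, and there is no ∂_3, so H_2 ≅ 0.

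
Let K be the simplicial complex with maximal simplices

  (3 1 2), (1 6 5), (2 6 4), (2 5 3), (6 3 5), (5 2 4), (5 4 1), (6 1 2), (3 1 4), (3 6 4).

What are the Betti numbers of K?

K has 6 vertices, 15 edges, 10 triangles.
rank ∂_0 = 0, rank ∂_1 = 5 ⇒ b_0 = 6 − 0 − 5 = 1; all invariant factors of ∂_1 are 1 so no torsion. So H_0 = Z.
rank ∂_1 = 5, rank ∂_2 = 10 ⇒ b_1 = 15 − 5 − 10 = 0; ∂_2 has invariant factor(s) [2] giving torsion. So H_1 = Z/2.
rank ∂_2 = 10, rank ∂_3 = 0 ⇒ b_2 = 10 − 10 − 0 = 0. So H_2 = 0.

b_0 = 1, b_1 = 0, b_2 = 0.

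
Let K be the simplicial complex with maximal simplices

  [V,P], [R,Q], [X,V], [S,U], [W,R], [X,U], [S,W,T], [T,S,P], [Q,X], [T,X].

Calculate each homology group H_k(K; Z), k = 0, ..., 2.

H_0 ≅ Z,  H_1 ≅ Z^3,  H_2 = 0.

We work with the vertex ordering P < Q < R < S < T < U < V < W < X. The simplices of K, each written with vertices in increasing order, are:

  0-simplices (9): P, Q, R, S, T, U, V, W, X
  1-simplices (13): PS, PT, PV, QR, QX, RW, ST, SU, SW, TW, TX, UX, VX
  2-simplices (2): PST, STW

giving chain groups C_0 ≅ Z^9, C_1 ≅ Z^13, C_2 ≅ Z^2.

The boundary map ∂_1: C_1 → C_0 is given by ∂[p,q] = [q] − [p]. For instance
  ∂SW = W − S.
The resulting 9×13 matrix has rank 8, and its Smith normal form has invariant factors (1,1,1,1,1,1,1,1).

∂_2: C_2 → C_1 acts by ∂[p,q,r] = [q,r] − [p,r] + [p,q]. For instance
  ∂PST = ST − PT + PS,
  ∂STW = TW − SW + ST.
The 13×2 boundary matrix has rank 2 and Smith normal form diag(1,1).

Now H_k = ker ∂_k / im ∂_{k+1}, so:

  H_0: rank C_0 − rank ∂_1 = 9 − 8 = 1, and the invariant factors of ∂_1 are all 1, so H_0 ≅ Z.
  H_1: rank ker ∂_1 − rank ∂_2 = (13 − 8) − 2 = 3, and the invariant factors of ∂_2 are all 1, so H_1 ≅ Z^3.
  H_2: rank ker ∂_2 − rank ∂_3 = (2 − 2) − 0 = 0, and there is no ∂_3, so H_2 ≅ 0.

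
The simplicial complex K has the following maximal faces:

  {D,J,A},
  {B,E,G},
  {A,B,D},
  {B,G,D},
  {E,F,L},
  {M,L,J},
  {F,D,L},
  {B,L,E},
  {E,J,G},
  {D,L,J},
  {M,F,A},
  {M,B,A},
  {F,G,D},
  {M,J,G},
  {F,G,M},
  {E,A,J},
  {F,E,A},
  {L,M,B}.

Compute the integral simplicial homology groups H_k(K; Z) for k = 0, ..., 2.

H_0 ≅ Z,  H_1 ≅ Z^2,  H_2 ≅ Z.

Fix the vertex order A < B < D < E < F < G < J < L < M and write every simplex with vertices in increasing order. Then dim K = 2 and the simplices of K are:

  0-simplices (9): A, B, D, E, F, G, J, L, M
  1-simplices (27): AB, AD, AE, AF, AJ, AM, BD, BE, BG, BL, BM, DF, DG, DJ, DL, EF, EG, EJ, EL, FG, FL, FM, GJ, GM, JL, JM, LM
  2-simplices (18): ABD, ABM, ADJ, AEF, AEJ, AFM, BDG, BEG, BEL, BLM, DFG, DFL, DJL, EFL, EGJ, FGM, GJM, JLM

giving chain groups C_0 ≅ Z^9, C_1 ≅ Z^27, C_2 ≅ Z^18.

Boundary ∂_1: C_1 → C_0 is given by ∂[p,q] = [q] − [p]. For instance
  ∂AM = M − A.
As a 9×27 matrix over Z this has rank 8, with invariant factors (1,1,1,1,1,1,1,1).

Boundary ∂_2: C_2 → C_1 maps a triangle to the signed sum of its edges. For instance
  ∂GJM = JM − GM + GJ,
  ∂ABD = BD − AD + AB.
This gives a 27×18 integer matrix of rank 17; reducing to Smith normal form yields diagonal entries (1,1,1,1,1,1,1,1,1,1,1,1,1,1,1,1,1).

From H_k ≅ ker(∂_k) / im(∂_{k+1}) we obtain:

  H_0: rank C_0 − rank ∂_1 = 9 − 8 = 1, and the invariant factors of ∂_1 are all 1, so H_0 ≅ Z.
  H_1: rank ker ∂_1 − rank ∂_2 = (27 − 8) − 17 = 2, and the invariant factors of ∂_2 are all 1, so H_1 ≅ Z^2.
  H_2: rank ker ∂_2 − rank ∂_3 = (18 − 17) − 0 = 1, and there is no ∂_3, so H_2 ≅ Z.

(K is a triangulation of the torus T^2.)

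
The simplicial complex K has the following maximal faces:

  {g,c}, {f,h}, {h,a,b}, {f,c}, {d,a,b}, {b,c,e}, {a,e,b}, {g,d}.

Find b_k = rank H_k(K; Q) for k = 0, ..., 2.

b_0 = 1, b_1 = 2, b_2 = 0.

K has 8 vertices, 13 edges, 4 triangles.
rank ∂_0 = 0, rank ∂_1 = 7 ⇒ b_0 = 8 − 0 − 7 = 1; all invariant factors of ∂_1 are 1 so no torsion. So H_0 ≅ Z.
rank ∂_1 = 7, rank ∂_2 = 4 ⇒ b_1 = 13 − 7 − 4 = 2; all invariant factors of ∂_2 are 1 so no torsion. So H_1 ≅ Z^2.
rank ∂_2 = 4, rank ∂_3 = 0 ⇒ b_2 = 4 − 4 − 0 = 0. So H_2 ≅ 0.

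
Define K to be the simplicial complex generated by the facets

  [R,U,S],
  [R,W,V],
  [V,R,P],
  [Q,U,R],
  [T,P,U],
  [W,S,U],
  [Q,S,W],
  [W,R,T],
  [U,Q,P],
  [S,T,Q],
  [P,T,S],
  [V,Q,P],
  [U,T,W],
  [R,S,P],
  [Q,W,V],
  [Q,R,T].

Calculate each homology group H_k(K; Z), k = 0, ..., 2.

H_0 = Z,  H_1 = Z^2,  H_2 = Z.

Order the vertices as P < Q < R < S < T < U < V < W. Listing each simplex with vertices in this order, K has dimension 2 with simplices:

  0-simplices (8): P, Q, R, S, T, U, V, W
  1-simplices (24): PQ, PR, PS, PT, PU, PV, QR, QS, QT, QU, QV, QW, RS, RT, RU, RV, RW, ST, SU, SW, TU, TW, UW, VW
  2-simplices (16): PQU, PQV, PRS, PRV, PST, PTU, QRT, QRU, QST, QSW, QVW, RSU, RTW, RVW, SUW, TUW

Hence C_0 ≅ Z^8, C_1 ≅ Z^24, C_2 ≅ Z^16.

∂_1: C_1 → C_0 sends each edge [p,q] (with p < q) to q − p.
This gives a 8×24 integer matrix of rank 7; reducing to Smith normal form yields diagonal entries (1,1,1,1,1,1,1).

∂_2: C_2 → C_1 sends each 2-simplex [p,q,r] to [q,r] − [p,r] + [p,q]. For instance
  ∂PRV = RV − PV + PR,
  ∂RTW = TW − RW + RT.
As a 24×16 matrix over Z this has rank 15, with invariant factors (1,1,1,1,1,1,1,1,1,1,1,1,1,1,1).

From H_k ≅ ker(∂_k) / im(∂_{k+1}) we obtain:

  H_0: rank C_0 − rank ∂_1 = 8 − 7 = 1, and the invariant factors of ∂_1 are all 1, so H_0 = Z.
  H_1: rank ker ∂_1 − rank ∂_2 = (24 − 7) − 15 = 2, and the invariant factors of ∂_2 are all 1, so H_1 = Z^2.
  H_2: rank ker ∂_2 − rank ∂_3 = (16 − 15) − 0 = 1, and there is no ∂_3, so H_2 = Z.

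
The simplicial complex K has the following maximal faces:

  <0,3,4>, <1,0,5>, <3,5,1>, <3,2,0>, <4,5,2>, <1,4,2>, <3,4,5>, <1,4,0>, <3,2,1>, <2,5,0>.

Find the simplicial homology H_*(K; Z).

We work with the vertex ordering 0 < 1 < 2 < 3 < 4 < 5. The simplices of K, each written with vertices in increasing order, are:

  0-simplices (6): [0], [1], [2], [3], [4], [5]
  1-simplices (15): [0,1], [0,2], [0,3], [0,4], [0,5], [1,2], [1,3], [1,4], [1,5], [2,3], [2,4], [2,5], [3,4], [3,5], [4,5]
  2-simplices (10): [0,1,4], [0,1,5], [0,2,3], [0,2,5], [0,3,4], [1,2,3], [1,2,4], [1,3,5], [2,4,5], [3,4,5]

giving chain groups C_0 ≅ Z^6, C_1 ≅ Z^15, C_2 ≅ Z^10.

∂_1: C_1 → C_0 sends each edge [p,q] (with p < q) to q − p. For instance
  ∂[2,5] = [5] − [2].
The 6×15 boundary matrix has rank 5 and Smith normal form diag(1,1,1,1,1).

Boundary ∂_2: C_2 → C_1 maps a triangle to the signed sum of its edges. For instance
  ∂[1,3,5] = [3,5] − [1,5] + [1,3],
  ∂[0,3,4] = [3,4] − [0,4] + [0,3].
This gives a 15×10 integer matrix of rank 10; reducing to Smith normal form yields diagonal entries (1,1,1,1,1,1,1,1,1,2).

Reading off H_k = ker ∂_k / im ∂_{k+1}:

  H_0: rank C_0 − rank ∂_1 = 6 − 5 = 1, and the invariant factors of ∂_1 are all 1, so H_0 ≅ Z.
  H_1: rank ker ∂_1 − rank ∂_2 = (15 − 5) − 10 = 0, and ∂_2 has invariant factor 2 > 1, so H_1 ≅ Z/2.
  H_2: rank ker ∂_2 − rank ∂_3 = (10 − 10) − 0 = 0, and there is no ∂_3, so H_2 ≅ 0.

As a check, the Euler characteristic is 6 − 15 + 10 = 1, which agrees with 1 − 0 + 0 = 1.

H_0 ≅ Z,  H_1 ≅ Z/2,  H_2 = 0.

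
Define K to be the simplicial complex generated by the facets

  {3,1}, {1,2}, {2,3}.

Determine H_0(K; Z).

Take the total order 1 < 2 < 3 on the vertex set. Then K (dimension 1) consists of the simplices:

  0-simplices (3): [1], [2], [3]
  1-simplices (3): [1,2], [1,3], [2,3]

giving chain groups C_0 ≅ Z^3, C_1 ≅ Z^3.

The boundary map ∂_1: C_1 → C_0 maps an edge to its endpoints' difference, ∂[p,q] = q − p.
The resulting 3×3 matrix has rank 2, and its Smith normal form has invariant factors (1,1).

Computing H_k = (kernel of ∂_k) / (image of ∂_{k+1}):

  H_0: rank C_0 − rank ∂_1 = 3 − 2 = 1, and the invariant factors of ∂_1 are all 1, so H_0 = Z.

H_0 = Z.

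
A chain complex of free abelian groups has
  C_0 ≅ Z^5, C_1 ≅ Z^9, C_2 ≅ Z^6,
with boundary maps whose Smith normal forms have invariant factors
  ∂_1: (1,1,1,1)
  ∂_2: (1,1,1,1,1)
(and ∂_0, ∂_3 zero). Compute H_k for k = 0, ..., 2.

H_0: b_0 = 5 − 0 − 4 = 1; torsion from ∂_1 factors > 1: none. So H_0 = Z.
H_1: b_1 = 9 − 4 − 5 = 0; torsion from ∂_2 factors > 1: none. So H_1 = 0.
H_2: b_2 = 6 − 5 − 0 = 1; torsion from ∂_3 factors > 1: none. So H_2 = Z.

H_0 = Z,  H_1 = 0,  H_2 = Z.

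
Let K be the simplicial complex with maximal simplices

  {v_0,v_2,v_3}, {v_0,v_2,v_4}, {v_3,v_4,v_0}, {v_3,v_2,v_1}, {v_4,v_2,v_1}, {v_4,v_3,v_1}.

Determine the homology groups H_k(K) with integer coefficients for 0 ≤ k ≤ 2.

Order the vertices as v_0 < v_1 < v_2 < v_3 < v_4. Listing each simplex with vertices in this order, K has dimension 2 with simplices:

  0-simplices (5): [v_0], [v_1], [v_2], [v_3], [v_4]
  1-simplices (9): [v_0,v_2], [v_0,v_3], [v_0,v_4], [v_1,v_2], [v_1,v_3], [v_1,v_4], [v_2,v_3], [v_2,v_4], [v_3,v_4]
  2-simplices (6): [v_0,v_2,v_3], [v_0,v_2,v_4], [v_0,v_3,v_4], [v_1,v_2,v_3], [v_1,v_2,v_4], [v_1,v_3,v_4]

giving chain groups C_0 ≅ Z^5, C_1 ≅ Z^9, C_2 ≅ Z^6.

The boundary map ∂_1: C_1 → C_0 sends each edge [p,q] (with p < q) to q − p. For instance
  ∂[v_2,v_3] = [v_3] − [v_2].
As a 5×9 matrix over Z this has rank 4, with invariant factors (1,1,1,1).

Boundary ∂_2: C_2 → C_1 sends each 2-simplex [p,q,r] to [q,r] − [p,r] + [p,q]. For instance
  ∂[v_0,v_2,v_3] = [v_2,v_3] − [v_0,v_3] + [v_0,v_2],
  ∂[v_1,v_2,v_4] = [v_2,v_4] − [v_1,v_4] + [v_1,v_2].
This gives a 9×6 integer matrix of rank 5; reducing to Smith normal form yields diagonal entries (1,1,1,1,1).

Computing H_k = (kernel of ∂_k) / (image of ∂_{k+1}):

  H_0: rank C_0 − rank ∂_1 = 5 − 4 = 1, and the invariant factors of ∂_1 are all 1, so H_0 ≅ Z.
  H_1: rank ker ∂_1 − rank ∂_2 = (9 − 4) − 5 = 0, and the invariant factors of ∂_2 are all 1, so H_1 ≅ 0.
  H_2: rank ker ∂_2 − rank ∂_3 = (6 − 5) − 0 = 1, and there is no ∂_3, so H_2 ≅ Z.

(K is a triangulation of the 2-sphere S^2.)

H_0 ≅ Z,  H_1 = 0,  H_2 ≅ Z.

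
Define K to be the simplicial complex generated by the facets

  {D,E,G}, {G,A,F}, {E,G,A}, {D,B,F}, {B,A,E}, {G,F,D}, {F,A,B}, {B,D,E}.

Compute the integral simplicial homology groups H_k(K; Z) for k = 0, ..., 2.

H_0 ≅ Z,  H_1 = 0,  H_2 ≅ Z.

Order the vertices as A < B < D < E < F < G. Listing each simplex with vertices in this order, K has dimension 2 with simplices:

  0-simplices (6): A, B, D, E, F, G
  1-simplices (12): AB, AE, AF, AG, BD, BE, BF, DE, DF, DG, EG, FG
  2-simplices (8): ABE, ABF, AEG, AFG, BDE, BDF, DEG, DFG

giving chain groups C_0 ≅ Z^6, C_1 ≅ Z^12, C_2 ≅ Z^8.

∂_1: C_1 → C_0 maps an edge to its endpoints' difference, ∂[p,q] = q − p. For instance
  ∂AF = F − A.
This gives a 6×12 integer matrix of rank 5; reducing to Smith normal form yields diagonal entries (1,1,1,1,1).

Boundary ∂_2: C_2 → C_1 sends each 2-simplex [p,q,r] to [q,r] − [p,r] + [p,q]. For instance
  ∂AEG = EG − AG + AE,
  ∂BDF = DF − BF + BD.
The 12×8 boundary matrix has rank 7 and Smith normal form diag(1,1,1,1,1,1,1).

Computing H_k = (kernel of ∂_k) / (image of ∂_{k+1}):

  H_0: rank C_0 − rank ∂_1 = 6 − 5 = 1, and the invariant factors of ∂_1 are all 1, so H_0 ≅ Z.
  H_1: rank ker ∂_1 − rank ∂_2 = (12 − 5) − 7 = 0, and the invariant factors of ∂_2 are all 1, so H_1 ≅ 0.
  H_2: rank ker ∂_2 − rank ∂_3 = (8 − 7) − 0 = 1, and there is no ∂_3, so H_2 ≅ Z.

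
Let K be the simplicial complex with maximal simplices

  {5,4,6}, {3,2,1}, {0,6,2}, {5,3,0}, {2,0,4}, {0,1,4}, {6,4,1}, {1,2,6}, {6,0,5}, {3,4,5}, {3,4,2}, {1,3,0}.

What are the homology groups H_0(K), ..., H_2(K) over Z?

Take the total order 0 < 1 < 2 < 3 < 4 < 5 < 6 on the vertex set. Then K (dimension 2) consists of the simplices:

  0-simplices (7): [0], [1], [2], [3], [4], [5], [6]
  1-simplices (18): [0,1], [0,2], [0,3], [0,4], [0,5], [0,6], [1,2], [1,3], [1,4], [1,6], [2,3], [2,4], [2,6], [3,4], [3,5], [4,5], [4,6], [5,6]
  2-simplices (12): [0,1,3], [0,1,4], [0,2,4], [0,2,6], [0,3,5], [0,5,6], [1,2,3], [1,2,6], [1,4,6], [2,3,4], [3,4,5], [4,5,6]

Hence C_0 ≅ Z^7, C_1 ≅ Z^18, C_2 ≅ Z^12.

The boundary map ∂_1: C_1 → C_0 sends each edge [p,q] (with p < q) to q − p. For instance
  ∂[2,3] = [3] − [2].
The resulting 7×18 matrix has rank 6, and its Smith normal form has invariant factors (1,1,1,1,1,1).

The boundary map ∂_2: C_2 → C_1 acts by ∂[p,q,r] = [q,r] − [p,r] + [p,q]. For instance
  ∂[2,3,4] = [3,4] − [2,4] + [2,3],
  ∂[0,2,6] = [2,6] − [0,6] + [0,2].
The resulting 18×12 matrix has rank 12, and its Smith normal form has invariant factors (1,1,1,1,1,1,1,1,1,1,1,2).

Computing H_k = (kernel of ∂_k) / (image of ∂_{k+1}):

  H_0: rank C_0 − rank ∂_1 = 7 − 6 = 1, and the invariant factors of ∂_1 are all 1, so H_0 ≅ Z.
  H_1: rank ker ∂_1 − rank ∂_2 = (18 − 6) − 12 = 0, and ∂_2 has invariant factor 2 > 1, so H_1 ≅ Z/2.
  H_2: rank ker ∂_2 − rank ∂_3 = (12 − 12) − 0 = 0, and there is no ∂_3, so H_2 ≅ 0.

(K is a triangulation of the real projective plane RP^2.)

H_0 = Z,  H_1 = Z/2,  H_2 = 0.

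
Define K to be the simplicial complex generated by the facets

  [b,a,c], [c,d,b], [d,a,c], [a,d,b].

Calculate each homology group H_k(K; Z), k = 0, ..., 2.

Order the vertices as a < b < c < d. Listing each simplex with vertices in this order, K has dimension 2 with simplices:

  0-simplices (4): a, b, c, d
  1-simplices (6): ab, ac, ad, bc, bd, cd
  2-simplices (4): abc, abd, acd, bcd

Hence C_0 ≅ Z^4, C_1 ≅ Z^6, C_2 ≅ Z^4.

Boundary ∂_1: C_1 → C_0 is given by ∂[p,q] = [q] − [p]. For instance
  ∂cd = d − c.
This gives a 4×6 integer matrix of rank 3; reducing to Smith normal form yields diagonal entries (1,1,1).

Boundary ∂_2: C_2 → C_1 maps a triangle to the signed sum of its edges. For instance
  ∂abc = bc − ac + ab,
  ∂acd = cd − ad + ac.
The resulting 6×4 matrix has rank 3, and its Smith normal form has invariant factors (1,1,1).

From H_k ≅ ker(∂_k) / im(∂_{k+1}) we obtain:

  H_0: rank C_0 − rank ∂_1 = 4 − 3 = 1, and the invariant factors of ∂_1 are all 1, so H_0 = Z.
  H_1: rank ker ∂_1 − rank ∂_2 = (6 − 3) − 3 = 0, and the invariant factors of ∂_2 are all 1, so H_1 = 0.
  H_2: rank ker ∂_2 − rank ∂_3 = (4 − 3) − 0 = 1, and there is no ∂_3, so H_2 = Z.

H_0 ≅ Z,  H_1 = 0,  H_2 ≅ Z.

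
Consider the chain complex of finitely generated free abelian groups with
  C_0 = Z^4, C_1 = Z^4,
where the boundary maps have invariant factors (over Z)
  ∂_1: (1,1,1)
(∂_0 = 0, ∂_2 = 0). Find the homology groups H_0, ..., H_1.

H_0: b_0 = 4 − 0 − 3 = 1; torsion from ∂_1 factors > 1: none. So H_0 = Z.
H_1: b_1 = 4 − 3 − 0 = 1; torsion from ∂_2 factors > 1: none. So H_1 = Z.

H_0 = Z,  H_1 = Z.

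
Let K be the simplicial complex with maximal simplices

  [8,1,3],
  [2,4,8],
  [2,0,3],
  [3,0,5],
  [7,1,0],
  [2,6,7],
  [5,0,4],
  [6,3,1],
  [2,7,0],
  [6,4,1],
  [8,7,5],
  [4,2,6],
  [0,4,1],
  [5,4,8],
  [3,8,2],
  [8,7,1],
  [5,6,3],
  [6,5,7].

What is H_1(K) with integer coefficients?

H_1 = Z^2.

K has 9 vertices, 27 edges, 18 triangles.
rank ∂_1 = 8, rank ∂_2 = 17 ⇒ b_1 = 27 − 8 − 17 = 2; all invariant factors of ∂_2 are 1 so no torsion. So H_1 ≅ Z^2.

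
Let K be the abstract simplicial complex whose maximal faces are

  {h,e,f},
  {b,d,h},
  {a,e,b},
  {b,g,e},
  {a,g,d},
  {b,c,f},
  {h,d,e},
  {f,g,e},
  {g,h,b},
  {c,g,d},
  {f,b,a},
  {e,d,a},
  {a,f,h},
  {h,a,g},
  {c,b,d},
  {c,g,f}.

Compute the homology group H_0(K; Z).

H_0 = Z.

K has 8 vertices, 24 edges, 16 triangles.
rank ∂_0 = 0, rank ∂_1 = 7 ⇒ b_0 = 8 − 0 − 7 = 1; all invariant factors of ∂_1 are 1 so no torsion. So H_0 = Z.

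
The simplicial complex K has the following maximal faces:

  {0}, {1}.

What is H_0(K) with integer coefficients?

Fix the vertex order 0 < 1 and write every simplex with vertices in increasing order. Then dim K = 0 and the simplices of K are:

  0-simplices (2): [0], [1]

Hence C_0 ≅ Z^2.

Reading off H_k = ker ∂_k / im ∂_{k+1}:

  H_0: rank C_0 − rank ∂_1 = 2 − 0 = 2, and there is no ∂_1, so H_0 = Z^2.

H_0 = Z^2.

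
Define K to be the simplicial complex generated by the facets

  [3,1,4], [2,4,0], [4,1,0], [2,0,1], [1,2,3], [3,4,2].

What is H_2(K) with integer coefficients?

H_2 ≅ Z.

We work with the vertex ordering 0 < 1 < 2 < 3 < 4. The simplices of K, each written with vertices in increasing order, are:

  0-simplices (5): [0], [1], [2], [3], [4]
  1-simplices (9): [0,1], [0,2], [0,4], [1,2], [1,3], [1,4], [2,3], [2,4], [3,4]
  2-simplices (6): [0,1,2], [0,1,4], [0,2,4], [1,2,3], [1,3,4], [2,3,4]

so the chain groups are C_0 ≅ Z^5, C_1 ≅ Z^9, C_2 ≅ Z^6.

The boundary map ∂_1: C_1 → C_0 maps an edge to its endpoints' difference, ∂[p,q] = q − p.
This gives a 5×9 integer matrix of rank 4; reducing to Smith normal form yields diagonal entries (1,1,1,1).

The boundary map ∂_2: C_2 → C_1 acts by ∂[p,q,r] = [q,r] − [p,r] + [p,q]. For instance
  ∂[0,1,2] = [1,2] − [0,2] + [0,1],
  ∂[0,1,4] = [1,4] − [0,4] + [0,1].
As a 9×6 matrix over Z this has rank 5, with invariant factors (1,1,1,1,1).

Reading off H_k = ker ∂_k / im ∂_{k+1}:

  H_2: rank ker ∂_2 − rank ∂_3 = (6 − 5) − 0 = 1, and there is no ∂_3, so H_2 = Z.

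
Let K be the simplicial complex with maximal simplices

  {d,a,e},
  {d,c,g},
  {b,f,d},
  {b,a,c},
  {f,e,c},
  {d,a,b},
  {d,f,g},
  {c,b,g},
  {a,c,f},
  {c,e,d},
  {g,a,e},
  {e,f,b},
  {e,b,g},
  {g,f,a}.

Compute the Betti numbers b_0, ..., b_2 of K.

b_0 = 1, b_1 = 2, b_2 = 1.

Order the vertices as a < b < c < d < e < f < g. Listing each simplex with vertices in this order, K has dimension 2 with simplices:

  0-simplices (7): a, b, c, d, e, f, g
  1-simplices (21): ab, ac, ad, ae, af, ag, bc, bd, be, bf, bg, cd, ce, cf, cg, de, df, dg, ef, eg, fg
  2-simplices (14): abc, abd, acf, ade, aeg, afg, bcg, bdf, bef, beg, cde, cdg, cef, dfg

so the chain groups are C_0 ≅ Z^7, C_1 ≅ Z^21, C_2 ≅ Z^14.

∂_1: C_1 → C_0 is given by ∂[p,q] = [q] − [p]. For instance
  ∂eg = g − e.
This gives a 7×21 integer matrix of rank 6; reducing to Smith normal form yields diagonal entries (1,1,1,1,1,1).

The boundary map ∂_2: C_2 → C_1 acts by ∂[p,q,r] = [q,r] − [p,r] + [p,q]. For instance
  ∂dfg = fg − dg + df,
  ∂abc = bc − ac + ab.
The 21×14 boundary matrix has rank 13 and Smith normal form diag(1,1,1,1,1,1,1,1,1,1,1,1,1).

Now H_k = ker ∂_k / im ∂_{k+1}, so:

  H_0: rank C_0 − rank ∂_1 = 7 − 6 = 1, and the invariant factors of ∂_1 are all 1, so H_0 = Z.
  H_1: rank ker ∂_1 − rank ∂_2 = (21 − 6) − 13 = 2, and the invariant factors of ∂_2 are all 1, so H_1 = Z^2.
  H_2: rank ker ∂_2 − rank ∂_3 = (14 − 13) − 0 = 1, and there is no ∂_3, so H_2 = Z.

(K is a triangulation of the torus T^2.)

Hence the Betti numbers are b_0 = 1, b_1 = 2, b_2 = 1.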